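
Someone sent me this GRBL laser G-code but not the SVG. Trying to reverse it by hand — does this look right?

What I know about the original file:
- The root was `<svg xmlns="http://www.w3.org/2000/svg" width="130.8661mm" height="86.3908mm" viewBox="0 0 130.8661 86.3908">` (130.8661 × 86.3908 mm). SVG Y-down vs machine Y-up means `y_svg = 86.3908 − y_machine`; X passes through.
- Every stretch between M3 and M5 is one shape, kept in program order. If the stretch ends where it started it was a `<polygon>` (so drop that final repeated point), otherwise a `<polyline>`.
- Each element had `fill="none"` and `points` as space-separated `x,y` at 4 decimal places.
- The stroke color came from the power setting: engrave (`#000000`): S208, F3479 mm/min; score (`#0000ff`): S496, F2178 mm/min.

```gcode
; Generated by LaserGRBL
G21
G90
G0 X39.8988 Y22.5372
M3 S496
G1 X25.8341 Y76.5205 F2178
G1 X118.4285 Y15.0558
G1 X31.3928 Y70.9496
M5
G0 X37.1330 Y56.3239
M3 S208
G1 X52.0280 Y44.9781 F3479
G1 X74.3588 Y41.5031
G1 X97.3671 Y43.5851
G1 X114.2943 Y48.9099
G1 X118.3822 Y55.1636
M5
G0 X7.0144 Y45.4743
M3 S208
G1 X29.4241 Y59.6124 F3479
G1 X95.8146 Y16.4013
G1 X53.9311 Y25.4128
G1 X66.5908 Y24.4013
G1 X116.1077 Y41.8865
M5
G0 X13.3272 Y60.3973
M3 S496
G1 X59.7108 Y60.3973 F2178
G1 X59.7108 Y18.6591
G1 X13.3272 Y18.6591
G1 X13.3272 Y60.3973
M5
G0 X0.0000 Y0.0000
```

<svg xmlns="http://www.w3.org/2000/svg" width="130.8661mm" height="86.3908mm" viewBox="0 0 130.8661 86.3908">
  <polyline points="39.8988,63.8536 25.8341,9.8703 118.4285,71.3350 31.3928,15.4412" fill="none" stroke="#0000ff"/>
  <polyline points="37.1330,30.0669 52.0280,41.4127 74.3588,44.8877 97.3671,42.8057 114.2943,37.4809 118.3822,31.2272" fill="none" stroke="#000000"/>
  <polyline points="7.0144,40.9165 29.4241,26.7784 95.8146,69.9895 53.9311,60.9780 66.5908,61.9895 116.1077,44.5043" fill="none" stroke="#000000"/>
  <polygon points="13.3272,25.9935 59.7108,25.9935 59.7108,67.7317 13.3272,67.7317" fill="none" stroke="#0000ff"/>
</svg>

y_svg = 86.3908 − y_m.

[1] S496→`#0000ff` (score); open run; points: 39.8988,63.8536 25.8341,9.8703 118.4285,71.3350 31.3928,15.4412

[2] S208→`#000000` (engrave); open run; points: 37.1330,30.0669 52.0280,41.4127 74.3588,44.8877 97.3671,42.8057 114.2943,37.4809 118.3822,31.2272

[3] S208→`#000000` (engrave); open run; points: 7.0144,40.9165 29.4241,26.7784 95.8146,69.9895 53.9311,60.9780 66.5908,61.9895 116.1077,44.5043

[4] S496→`#0000ff` (score); closed run; points: 13.3272,25.9935 59.7108,25.9935 59.7108,67.7317 13.3272,67.7317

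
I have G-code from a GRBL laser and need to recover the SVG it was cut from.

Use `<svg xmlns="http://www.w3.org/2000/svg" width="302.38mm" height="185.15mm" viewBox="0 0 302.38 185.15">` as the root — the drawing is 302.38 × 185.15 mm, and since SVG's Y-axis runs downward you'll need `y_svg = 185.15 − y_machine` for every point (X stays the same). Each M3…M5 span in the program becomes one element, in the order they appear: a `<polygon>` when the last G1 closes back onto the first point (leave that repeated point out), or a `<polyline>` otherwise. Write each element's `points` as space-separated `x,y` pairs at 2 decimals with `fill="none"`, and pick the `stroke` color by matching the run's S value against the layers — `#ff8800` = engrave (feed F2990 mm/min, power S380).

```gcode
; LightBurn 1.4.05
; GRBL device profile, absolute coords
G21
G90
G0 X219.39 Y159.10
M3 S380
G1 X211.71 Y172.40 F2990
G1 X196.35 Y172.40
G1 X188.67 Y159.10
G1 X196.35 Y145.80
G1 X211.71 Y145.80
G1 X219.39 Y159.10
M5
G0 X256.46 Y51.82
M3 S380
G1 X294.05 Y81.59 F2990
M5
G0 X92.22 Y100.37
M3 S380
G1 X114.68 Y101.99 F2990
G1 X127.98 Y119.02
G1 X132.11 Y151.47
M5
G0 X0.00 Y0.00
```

<svg xmlns="http://www.w3.org/2000/svg" width="302.38mm" height="185.15mm" viewBox="0 0 302.38 185.15">
  <polygon points="219.39,26.05 211.71,12.75 196.35,12.75 188.67,26.05 196.35,39.35 211.71,39.35" fill="none" stroke="#ff8800"/>
  <polyline points="256.46,133.33 294.05,103.56" fill="none" stroke="#ff8800"/>
  <polyline points="92.22,84.78 114.68,83.16 127.98,66.13 132.11,33.68" fill="none" stroke="#ff8800"/>
</svg>

Each laser-on run becomes one SVG element. Flip Y back into SVG space with y_svg = 185.15 − y_machine. Every run uses S380, so all elements get stroke `#ff8800` (engrave).

Run 1: The run returns to its start, so emit a `<polygon>` with points (Y-flipped): 219.39,26.05 211.71,12.75 196.35,12.75 188.67,26.05 196.35,39.35 211.71,39.35.

Run 2: The run is open, so emit a `<polyline>` with points (Y-flipped): 256.46,133.33 294.05,103.56.

Run 3: The run is open, so emit a `<polyline>` with points (Y-flipped): 92.22,84.78 114.68,83.16 127.98,66.13 132.11,33.68.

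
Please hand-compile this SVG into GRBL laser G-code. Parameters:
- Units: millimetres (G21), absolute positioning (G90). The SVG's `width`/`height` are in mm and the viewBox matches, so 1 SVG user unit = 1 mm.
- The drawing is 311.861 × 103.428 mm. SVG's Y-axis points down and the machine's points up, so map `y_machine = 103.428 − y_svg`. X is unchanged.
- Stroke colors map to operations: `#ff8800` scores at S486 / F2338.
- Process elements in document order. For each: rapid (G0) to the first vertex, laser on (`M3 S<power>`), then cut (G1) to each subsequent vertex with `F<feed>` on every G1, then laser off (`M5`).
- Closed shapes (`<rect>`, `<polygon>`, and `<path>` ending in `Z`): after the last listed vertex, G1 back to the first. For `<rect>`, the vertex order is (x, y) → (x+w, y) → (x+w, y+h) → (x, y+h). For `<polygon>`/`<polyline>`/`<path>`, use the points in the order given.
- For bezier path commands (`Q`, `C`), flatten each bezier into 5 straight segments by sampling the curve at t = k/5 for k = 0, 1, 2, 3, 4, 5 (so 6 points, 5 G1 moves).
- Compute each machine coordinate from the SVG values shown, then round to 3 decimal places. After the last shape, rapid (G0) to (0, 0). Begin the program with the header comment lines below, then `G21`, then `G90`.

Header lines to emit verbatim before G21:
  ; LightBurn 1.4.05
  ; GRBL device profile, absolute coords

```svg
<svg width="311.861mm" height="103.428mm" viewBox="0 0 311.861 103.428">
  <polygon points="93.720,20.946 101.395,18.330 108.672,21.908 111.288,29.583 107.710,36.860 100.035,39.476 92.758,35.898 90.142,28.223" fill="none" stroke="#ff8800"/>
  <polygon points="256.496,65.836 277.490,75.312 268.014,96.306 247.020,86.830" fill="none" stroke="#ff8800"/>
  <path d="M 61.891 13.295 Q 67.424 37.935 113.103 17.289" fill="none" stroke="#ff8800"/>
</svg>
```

Since the viewBox matches the mm dimensions, user units are millimetres directly. The only transform is the Y-flip y_m = 103.428 − y_svg.

Shape 1 is a regular polygon drawn with `<polygon>`. Its stroke #ff8800 means score at S486, F2338. After flipping Y the toolpath is (93.720,82.482) → (101.395,85.098) → (108.672,81.520) → (111.288,73.845) → (107.710,66.568) → (100.035,63.952) → (92.758,67.530) → (90.142,75.205) → (93.720,82.482), returning to the start.

Shape 2 is a regular polygon drawn with `<polygon>`. Its stroke #ff8800 means score at S486, F2338. After flipping Y the toolpath is (256.496,37.592) → (277.490,28.116) → (268.014,7.122) → (247.020,16.598) → (256.496,37.592), returning to the start.

Shape 3 is a quadratic bezier drawn with `<path>`. Its stroke #ff8800 means score at S486, F2338. After flipping Y the toolpath is (61.891,90.133) → (65.710,82.088) → (72.741,77.667) → (82.983,76.868) → (96.437,79.692) → (113.103,86.139).

; LightBurn 1.4.05
; GRBL device profile, absolute coords
G21
G90
G0 X93.720 Y82.482
M3 S486
G1 X101.395 Y85.098 F2338
G1 X108.672 Y81.520 F2338
G1 X111.288 Y73.845 F2338
G1 X107.710 Y66.568 F2338
G1 X100.035 Y63.952 F2338
G1 X92.758 Y67.530 F2338
G1 X90.142 Y75.205 F2338
G1 X93.720 Y82.482 F2338
M5
G0 X256.496 Y37.592
M3 S486
G1 X277.490 Y28.116 F2338
G1 X268.014 Y7.122 F2338
G1 X247.020 Y16.598 F2338
G1 X256.496 Y37.592 F2338
M5
G0 X61.891 Y90.133
M3 S486
G1 X65.710 Y82.088 F2338
G1 X72.741 Y77.667 F2338
G1 X82.983 Y76.868 F2338
G1 X96.437 Y79.692 F2338
G1 X113.103 Y86.139 F2338
M5
G0 X0.000 Y0.000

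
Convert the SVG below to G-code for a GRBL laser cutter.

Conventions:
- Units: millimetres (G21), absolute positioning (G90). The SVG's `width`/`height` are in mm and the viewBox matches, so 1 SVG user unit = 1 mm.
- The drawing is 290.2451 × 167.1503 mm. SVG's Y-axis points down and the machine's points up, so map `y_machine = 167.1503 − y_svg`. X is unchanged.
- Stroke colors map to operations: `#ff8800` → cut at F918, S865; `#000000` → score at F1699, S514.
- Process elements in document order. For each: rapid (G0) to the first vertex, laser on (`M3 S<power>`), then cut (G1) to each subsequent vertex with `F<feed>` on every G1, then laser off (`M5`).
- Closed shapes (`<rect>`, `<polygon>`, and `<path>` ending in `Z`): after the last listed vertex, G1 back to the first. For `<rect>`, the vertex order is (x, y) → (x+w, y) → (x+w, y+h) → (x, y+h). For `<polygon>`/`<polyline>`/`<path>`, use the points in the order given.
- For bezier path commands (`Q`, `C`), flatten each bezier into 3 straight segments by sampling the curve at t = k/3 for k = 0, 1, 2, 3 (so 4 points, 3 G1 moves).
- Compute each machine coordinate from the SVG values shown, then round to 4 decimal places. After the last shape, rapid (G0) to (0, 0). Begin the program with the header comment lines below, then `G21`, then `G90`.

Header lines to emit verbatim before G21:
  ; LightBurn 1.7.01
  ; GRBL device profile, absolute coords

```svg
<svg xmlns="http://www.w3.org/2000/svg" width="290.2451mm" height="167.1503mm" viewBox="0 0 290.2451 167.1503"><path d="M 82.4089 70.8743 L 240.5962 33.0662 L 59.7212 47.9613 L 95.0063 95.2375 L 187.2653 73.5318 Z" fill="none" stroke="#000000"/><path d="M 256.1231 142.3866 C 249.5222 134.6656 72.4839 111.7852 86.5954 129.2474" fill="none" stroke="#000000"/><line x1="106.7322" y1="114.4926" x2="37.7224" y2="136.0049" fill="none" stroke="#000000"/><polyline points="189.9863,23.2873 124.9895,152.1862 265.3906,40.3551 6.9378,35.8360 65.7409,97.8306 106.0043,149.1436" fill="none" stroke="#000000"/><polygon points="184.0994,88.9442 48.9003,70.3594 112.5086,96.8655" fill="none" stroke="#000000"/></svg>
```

; LightBurn 1.7.01
; GRBL device profile, absolute coords
G21
G90
G0 X82.4089 Y96.2760
M3 S514
G1 X240.5962 Y134.0841 F1699
G1 X59.7212 Y119.1890 F1699
G1 X95.0063 Y71.9128 F1699
G1 X187.2653 Y93.6185 F1699
G1 X82.4089 Y96.2760 F1699
M5
G0 X256.1231 Y24.7637
M3 S514
G1 X206.1019 Y35.4822 F1699
G1 X122.8084 Y43.9732 F1699
G1 X86.5954 Y37.9029 F1699
M5
G0 X106.7322 Y52.6577
M3 S514
G1 X37.7224 Y31.1454 F1699
M5
G0 X189.9863 Y143.8630
M3 S514
G1 X124.9895 Y14.9641 F1699
G1 X265.3906 Y126.7952 F1699
G1 X6.9378 Y131.3143 F1699
G1 X65.7409 Y69.3197 F1699
G1 X106.0043 Y18.0067 F1699
M5
G0 X184.0994 Y78.2061
M3 S514
G1 X48.9003 Y96.7909 F1699
G1 X112.5086 Y70.2848 F1699
G1 X184.0994 Y78.2061 F1699
M5
G0 X0.0000 Y0.0000

viewBox `0 0 290.2451 167.1503` with mm width/height → 1 unit = 1 mm. Flip: y_m = 167.1503 − y_svg.

**Shape 1** — `<path>` closed polygon, stroke `#000000` → score (S514, F1699). Machine vertices: (82.4089,96.2760) → (240.5962,134.0841) → (59.7212,119.1890) → (95.0063,71.9128) → (187.2653,93.6185) → (82.4089,96.2760). Closed: final G1 returns to the first vertex.

**Shape 2** — `<path>` cubic bezier, stroke `#000000` → score (S514, F1699). Control points (SVG): P0=(256.1231,142.3866), P1=(249.5222,134.6656), P2=(72.4839,111.7852), P3=(86.5954,129.2474); sampled at t=k/3. Machine vertices: (256.1231,24.7637) → (206.1019,35.4822) → (122.8084,43.9732) → (86.5954,37.9029). Open path.

**Shape 3** — `<line>` line segment, stroke `#000000` → score (S514, F1699). Machine vertices: (106.7322,52.6577) → (37.7224,31.1454). Open path.

**Shape 4** — `<polyline>` open polyline, stroke `#000000` → score (S514, F1699). Machine vertices: (189.9863,143.8630) → (124.9895,14.9641) → (265.3906,126.7952) → (6.9378,131.3143) → (65.7409,69.3197) → (106.0043,18.0067). Open path.

**Shape 5** — `<polygon>` closed polygon, stroke `#000000` → score (S514, F1699). Machine vertices: (184.0994,78.2061) → (48.9003,96.7909) → (112.5086,70.2848) → (184.0994,78.2061). Closed: final G1 returns to the first vertex.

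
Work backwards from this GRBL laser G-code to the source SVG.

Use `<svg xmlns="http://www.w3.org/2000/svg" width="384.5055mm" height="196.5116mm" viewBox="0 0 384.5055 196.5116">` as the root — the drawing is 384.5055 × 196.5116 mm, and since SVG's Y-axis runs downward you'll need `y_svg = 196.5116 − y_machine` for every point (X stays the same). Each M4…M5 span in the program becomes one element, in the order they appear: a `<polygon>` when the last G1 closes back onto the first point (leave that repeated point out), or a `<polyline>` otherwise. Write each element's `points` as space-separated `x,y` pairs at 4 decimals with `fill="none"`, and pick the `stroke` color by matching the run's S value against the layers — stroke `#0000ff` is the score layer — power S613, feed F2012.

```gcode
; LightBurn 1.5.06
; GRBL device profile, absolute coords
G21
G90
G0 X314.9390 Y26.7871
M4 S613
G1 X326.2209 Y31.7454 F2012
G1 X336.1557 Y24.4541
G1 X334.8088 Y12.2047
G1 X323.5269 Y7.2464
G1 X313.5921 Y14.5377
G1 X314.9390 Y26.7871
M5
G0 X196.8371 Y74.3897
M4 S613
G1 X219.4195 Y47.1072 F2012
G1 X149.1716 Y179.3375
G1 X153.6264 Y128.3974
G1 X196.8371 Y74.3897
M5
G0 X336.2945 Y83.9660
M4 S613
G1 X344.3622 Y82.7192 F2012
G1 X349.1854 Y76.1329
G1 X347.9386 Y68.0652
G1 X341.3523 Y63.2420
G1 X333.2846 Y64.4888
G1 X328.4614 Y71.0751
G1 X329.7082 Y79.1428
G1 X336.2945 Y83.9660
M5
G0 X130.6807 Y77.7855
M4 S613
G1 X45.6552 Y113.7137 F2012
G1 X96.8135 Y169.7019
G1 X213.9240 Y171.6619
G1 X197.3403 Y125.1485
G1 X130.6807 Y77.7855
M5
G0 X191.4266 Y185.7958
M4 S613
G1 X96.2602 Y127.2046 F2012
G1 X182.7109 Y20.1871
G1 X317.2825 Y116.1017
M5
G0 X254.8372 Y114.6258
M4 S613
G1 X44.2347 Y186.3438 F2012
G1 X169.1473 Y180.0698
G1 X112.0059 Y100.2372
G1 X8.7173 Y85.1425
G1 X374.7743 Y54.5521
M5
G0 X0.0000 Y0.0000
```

Each laser-on run becomes one SVG element. Flip Y back into SVG space with y_svg = 196.5116 − y_machine. Every run uses S613, so all elements get stroke `#0000ff` (score).

Run 1: The run returns to its start, so emit a `<polygon>` with points (Y-flipped): 314.9390,169.7245 326.2209,164.7662 336.1557,172.0575 334.8088,184.3069 323.5269,189.2652 313.5921,181.9739.

Run 2: The run returns to its start, so emit a `<polygon>` with points (Y-flipped): 196.8371,122.1219 219.4195,149.4044 149.1716,17.1741 153.6264,68.1142.

Run 3: The run returns to its start, so emit a `<polygon>` with points (Y-flipped): 336.2945,112.5456 344.3622,113.7924 349.1854,120.3787 347.9386,128.4464 341.3523,133.2696 333.2846,132.0228 328.4614,125.4365 329.7082,117.3688.

Run 4: The run returns to its start, so emit a `<polygon>` with points (Y-flipped): 130.6807,118.7261 45.6552,82.7979 96.8135,26.8097 213.9240,24.8497 197.3403,71.3631.

Run 5: The run is open, so emit a `<polyline>` with points (Y-flipped): 191.4266,10.7158 96.2602,69.3070 182.7109,176.3245 317.2825,80.4099.

Run 6: The run is open, so emit a `<polyline>` with points (Y-flipped): 254.8372,81.8858 44.2347,10.1678 169.1473,16.4418 112.0059,96.2744 8.7173,111.3691 374.7743,141.9595.

<svg xmlns="http://www.w3.org/2000/svg" width="384.5055mm" height="196.5116mm" viewBox="0 0 384.5055 196.5116">
  <polygon points="314.9390,169.7245 326.2209,164.7662 336.1557,172.0575 334.8088,184.3069 323.5269,189.2652 313.5921,181.9739" fill="none" stroke="#0000ff"/>
  <polygon points="196.8371,122.1219 219.4195,149.4044 149.1716,17.1741 153.6264,68.1142" fill="none" stroke="#0000ff"/>
  <polygon points="336.2945,112.5456 344.3622,113.7924 349.1854,120.3787 347.9386,128.4464 341.3523,133.2696 333.2846,132.0228 328.4614,125.4365 329.7082,117.3688" fill="none" stroke="#0000ff"/>
  <polygon points="130.6807,118.7261 45.6552,82.7979 96.8135,26.8097 213.9240,24.8497 197.3403,71.3631" fill="none" stroke="#0000ff"/>
  <polyline points="191.4266,10.7158 96.2602,69.3070 182.7109,176.3245 317.2825,80.4099" fill="none" stroke="#0000ff"/>
  <polyline points="254.8372,81.8858 44.2347,10.1678 169.1473,16.4418 112.0059,96.2744 8.7173,111.3691 374.7743,141.9595" fill="none" stroke="#0000ff"/>
</svg>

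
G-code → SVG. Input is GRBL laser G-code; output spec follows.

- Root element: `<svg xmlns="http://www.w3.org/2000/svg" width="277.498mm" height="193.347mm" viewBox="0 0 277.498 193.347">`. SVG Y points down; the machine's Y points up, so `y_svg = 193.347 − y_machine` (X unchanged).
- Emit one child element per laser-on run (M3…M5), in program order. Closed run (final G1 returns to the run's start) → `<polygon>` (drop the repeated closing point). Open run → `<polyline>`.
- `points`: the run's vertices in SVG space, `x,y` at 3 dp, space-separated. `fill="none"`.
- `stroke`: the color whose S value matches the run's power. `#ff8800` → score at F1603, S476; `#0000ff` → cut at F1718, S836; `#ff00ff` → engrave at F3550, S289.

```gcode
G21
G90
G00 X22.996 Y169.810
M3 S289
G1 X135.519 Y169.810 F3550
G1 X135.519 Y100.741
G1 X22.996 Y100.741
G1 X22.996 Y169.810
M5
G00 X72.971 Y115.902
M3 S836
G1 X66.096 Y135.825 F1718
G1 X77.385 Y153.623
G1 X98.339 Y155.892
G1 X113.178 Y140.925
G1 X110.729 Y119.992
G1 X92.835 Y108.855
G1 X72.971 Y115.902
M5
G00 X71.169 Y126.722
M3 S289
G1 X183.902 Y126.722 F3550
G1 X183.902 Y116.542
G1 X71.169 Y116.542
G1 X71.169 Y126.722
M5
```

<svg xmlns="http://www.w3.org/2000/svg" width="277.498mm" height="193.347mm" viewBox="0 0 277.498 193.347">
  <polygon points="22.996,23.537 135.519,23.537 135.519,92.606 22.996,92.606" fill="none" stroke="#ff00ff"/>
  <polygon points="72.971,77.445 66.096,57.522 77.385,39.724 98.339,37.455 113.178,52.422 110.729,73.355 92.835,84.492" fill="none" stroke="#0000ff"/>
  <polygon points="71.169,66.625 183.902,66.625 183.902,76.805 71.169,76.805" fill="none" stroke="#ff00ff"/>
</svg>

y_svg = 193.347 − y_m.

[1] S289→`#ff00ff` (engrave); closed run; points: 22.996,23.537 135.519,23.537 135.519,92.606 22.996,92.606

[2] S836→`#0000ff` (cut); closed run; points: 72.971,77.445 66.096,57.522 77.385,39.724 98.339,37.455 113.178,52.422 110.729,73.355 92.835,84.492

[3] S289→`#ff00ff` (engrave); closed run; points: 71.169,66.625 183.902,66.625 183.902,76.805 71.169,76.805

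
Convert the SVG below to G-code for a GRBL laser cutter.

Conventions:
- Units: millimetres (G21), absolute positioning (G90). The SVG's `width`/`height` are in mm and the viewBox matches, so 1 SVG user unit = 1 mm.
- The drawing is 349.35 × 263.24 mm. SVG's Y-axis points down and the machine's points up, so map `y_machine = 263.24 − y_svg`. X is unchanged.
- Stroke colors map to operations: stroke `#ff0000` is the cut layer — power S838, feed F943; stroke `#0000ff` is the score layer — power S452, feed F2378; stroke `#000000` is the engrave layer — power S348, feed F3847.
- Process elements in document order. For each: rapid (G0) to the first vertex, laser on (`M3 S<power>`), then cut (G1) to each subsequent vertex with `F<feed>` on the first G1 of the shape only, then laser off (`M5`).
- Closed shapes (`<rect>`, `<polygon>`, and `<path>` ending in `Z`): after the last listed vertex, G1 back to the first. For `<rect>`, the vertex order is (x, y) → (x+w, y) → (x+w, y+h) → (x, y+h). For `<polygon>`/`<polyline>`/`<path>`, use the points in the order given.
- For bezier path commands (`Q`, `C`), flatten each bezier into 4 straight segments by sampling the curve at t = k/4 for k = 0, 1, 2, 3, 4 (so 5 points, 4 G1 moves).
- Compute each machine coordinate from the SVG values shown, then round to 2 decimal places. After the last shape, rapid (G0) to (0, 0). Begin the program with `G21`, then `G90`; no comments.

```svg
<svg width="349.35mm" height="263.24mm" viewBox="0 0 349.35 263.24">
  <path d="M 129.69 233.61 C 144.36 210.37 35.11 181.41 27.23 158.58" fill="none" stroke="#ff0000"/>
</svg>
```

G21
G90
G0 X129.69 Y29.63
M3 S838
G1 X120.98 Y47.95 F943
G1 X86.92 Y67.30
G1 X48.63 Y86.57
G1 X27.23 Y104.66
M5
G0 X0.00 Y0.00

viewBox `0 0 349.35 263.24` with mm width/height → 1 unit = 1 mm. Flip: y_m = 263.24 − y_svg.

**Shape 1** — `<path>` cubic bezier, stroke `#ff0000` → cut (S838, F943). Control points (SVG): P0=(129.69,233.61), P1=(144.36,210.37), P2=(35.11,181.41), P3=(27.23,158.58); sampled at t=k/4. Machine vertices: (129.69,29.63) → (120.98,47.95) → (86.92,67.30) → (48.63,86.57) → (27.23,104.66). Open path.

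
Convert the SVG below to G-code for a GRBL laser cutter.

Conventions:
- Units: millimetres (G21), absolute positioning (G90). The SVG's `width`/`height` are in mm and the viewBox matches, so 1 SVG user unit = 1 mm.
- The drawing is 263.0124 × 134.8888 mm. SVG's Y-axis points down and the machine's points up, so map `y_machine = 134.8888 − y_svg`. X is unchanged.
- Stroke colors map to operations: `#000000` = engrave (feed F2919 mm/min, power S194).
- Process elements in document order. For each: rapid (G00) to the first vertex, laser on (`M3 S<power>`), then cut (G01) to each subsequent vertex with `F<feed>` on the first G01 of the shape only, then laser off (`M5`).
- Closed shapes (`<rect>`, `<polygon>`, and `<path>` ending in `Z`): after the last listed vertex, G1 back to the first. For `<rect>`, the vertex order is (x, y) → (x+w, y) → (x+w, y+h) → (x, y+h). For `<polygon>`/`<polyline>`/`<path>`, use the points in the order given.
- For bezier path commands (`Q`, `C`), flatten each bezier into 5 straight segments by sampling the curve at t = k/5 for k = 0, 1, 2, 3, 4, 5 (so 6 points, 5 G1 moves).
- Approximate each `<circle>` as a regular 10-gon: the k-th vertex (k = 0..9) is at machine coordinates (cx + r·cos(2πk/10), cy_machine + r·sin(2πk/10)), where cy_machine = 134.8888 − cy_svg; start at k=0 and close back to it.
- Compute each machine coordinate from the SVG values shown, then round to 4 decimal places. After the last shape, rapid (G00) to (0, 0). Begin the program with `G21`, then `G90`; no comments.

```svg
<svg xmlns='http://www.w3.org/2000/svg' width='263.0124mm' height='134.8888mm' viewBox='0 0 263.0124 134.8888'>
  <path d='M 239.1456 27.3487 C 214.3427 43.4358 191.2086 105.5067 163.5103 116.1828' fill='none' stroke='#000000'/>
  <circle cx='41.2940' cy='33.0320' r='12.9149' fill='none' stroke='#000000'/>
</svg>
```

G21
G90
G00 X239.1456 Y107.5401
M3 S194
G01 X224.4143 Y93.1488 F2919
G01 X209.7842 Y72.3956
G01 X194.9564 Y49.9546
G01 X179.6314 Y30.5000
G01 X163.5103 Y18.7060
M5
G00 X54.2089 Y101.8568
M3 S194
G01 X51.7424 Y109.4480 F2919
G01 X45.2849 Y114.1396
G01 X37.3031 Y114.1396
G01 X30.8456 Y109.4480
G01 X28.3791 Y101.8568
G01 X30.8456 Y94.2656
G01 X37.3031 Y89.5740
G01 X45.2849 Y89.5740
G01 X51.7424 Y94.2656
G01 X54.2089 Y101.8568
M5
G00 X0.0000 Y0.0000

1 u = 1 mm; y_m = 134.8888 − y.

[1] `<path>` cubic bezier, #000000→engrave S194 F2919: (239.1456,107.5401) → (224.4143,93.1488) → (209.7842,72.3956) → (194.9564,49.9546) → (179.6314,30.5000) → (163.5103,18.7060)

[2] `<circle>` circle, #000000→engrave S194 F2919: (54.2089,101.8568) → (51.7424,109.4480) → (45.2849,114.1396) → (37.3031,114.1396) → (30.8456,109.4480) → (28.3791,101.8568) → (30.8456,94.2656) → (37.3031,89.5740) → (45.2849,89.5740) → (51.7424,94.2656) → (54.2089,101.8568) (closed)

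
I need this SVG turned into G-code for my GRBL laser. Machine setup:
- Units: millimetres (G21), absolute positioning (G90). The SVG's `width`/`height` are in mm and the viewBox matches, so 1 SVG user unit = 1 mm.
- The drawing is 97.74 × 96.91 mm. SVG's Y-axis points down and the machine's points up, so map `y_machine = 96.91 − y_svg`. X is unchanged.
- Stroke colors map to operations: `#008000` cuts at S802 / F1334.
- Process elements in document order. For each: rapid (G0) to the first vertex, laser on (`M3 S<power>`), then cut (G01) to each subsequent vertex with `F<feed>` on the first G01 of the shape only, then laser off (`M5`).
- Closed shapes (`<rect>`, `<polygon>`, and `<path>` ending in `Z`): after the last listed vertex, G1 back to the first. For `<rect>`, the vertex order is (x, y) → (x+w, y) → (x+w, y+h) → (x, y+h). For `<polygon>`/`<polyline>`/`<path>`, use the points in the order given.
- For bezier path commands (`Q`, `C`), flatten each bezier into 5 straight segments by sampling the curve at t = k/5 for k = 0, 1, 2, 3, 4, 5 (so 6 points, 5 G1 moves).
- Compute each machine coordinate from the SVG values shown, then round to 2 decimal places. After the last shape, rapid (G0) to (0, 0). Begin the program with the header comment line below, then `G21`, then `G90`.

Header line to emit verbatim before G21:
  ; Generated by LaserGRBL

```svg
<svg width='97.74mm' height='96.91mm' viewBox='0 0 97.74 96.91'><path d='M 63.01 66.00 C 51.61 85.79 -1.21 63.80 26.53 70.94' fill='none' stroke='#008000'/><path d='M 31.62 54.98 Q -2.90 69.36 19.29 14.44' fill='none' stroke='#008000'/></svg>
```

1 u = 1 mm; y_m = 96.91 − y.

[1] `<path>` cubic bezier, #008000→cut S802 F1334: (63.01,30.91) → (52.18,23.48) → (37.26,22.68) → (24.10,25.09) → (18.58,27.33) → (26.53,25.97)

[2] `<path>` quadratic bezier, #008000→cut S802 F1334: (31.62,41.93) → (20.08,38.95) → (13.08,41.51) → (10.61,49.62) → (12.68,63.27) → (19.29,82.47)

; Generated by LaserGRBL
G21
G90
G0 X63.01 Y30.91
M3 S802
G01 X52.18 Y23.48 F1334
G01 X37.26 Y22.68
G01 X24.10 Y25.09
G01 X18.58 Y27.33
G01 X26.53 Y25.97
M5
G0 X31.62 Y41.93
M3 S802
G01 X20.08 Y38.95 F1334
G01 X13.08 Y41.51
G01 X10.61 Y49.62
G01 X12.68 Y63.27
G01 X19.29 Y82.47
M5
G0 X0.00 Y0.00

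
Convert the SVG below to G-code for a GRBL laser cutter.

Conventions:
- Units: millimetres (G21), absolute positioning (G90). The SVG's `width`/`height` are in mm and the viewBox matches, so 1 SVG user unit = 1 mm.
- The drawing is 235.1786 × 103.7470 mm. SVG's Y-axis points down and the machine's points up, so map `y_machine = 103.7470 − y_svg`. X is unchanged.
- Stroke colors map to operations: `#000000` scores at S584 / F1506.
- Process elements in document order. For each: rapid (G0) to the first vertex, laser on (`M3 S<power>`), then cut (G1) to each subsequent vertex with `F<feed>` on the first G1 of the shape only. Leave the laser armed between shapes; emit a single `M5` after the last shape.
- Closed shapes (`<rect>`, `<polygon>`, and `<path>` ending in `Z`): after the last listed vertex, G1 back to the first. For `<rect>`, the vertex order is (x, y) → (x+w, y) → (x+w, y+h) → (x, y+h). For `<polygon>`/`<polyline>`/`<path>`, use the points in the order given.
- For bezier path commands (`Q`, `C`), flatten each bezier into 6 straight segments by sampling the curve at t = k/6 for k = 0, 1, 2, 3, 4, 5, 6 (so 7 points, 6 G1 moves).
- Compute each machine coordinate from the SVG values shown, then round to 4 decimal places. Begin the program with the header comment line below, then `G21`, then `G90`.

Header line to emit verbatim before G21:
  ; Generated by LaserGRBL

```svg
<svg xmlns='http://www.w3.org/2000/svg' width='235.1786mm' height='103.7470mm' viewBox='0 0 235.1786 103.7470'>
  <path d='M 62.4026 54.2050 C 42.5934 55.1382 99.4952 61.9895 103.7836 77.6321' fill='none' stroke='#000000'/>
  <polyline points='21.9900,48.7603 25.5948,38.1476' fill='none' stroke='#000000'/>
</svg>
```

1 u = 1 mm; y_m = 103.7470 − y.

[1] `<path>` cubic bezier, #000000→score S584 F1506: (62.4026,49.5420) → (58.2919,48.5689) → (63.3739,46.5297) → (74.0565,43.3445) → (86.7472,38.9335) → (97.8537,33.2169) → (103.7836,26.1149)

[2] `<polyline>` line segment, #000000→score S584 F1506: (21.9900,54.9867) → (25.5948,65.5994)

; Generated by LaserGRBL
G21
G90
G0 X62.4026 Y49.5420
M3 S584
G1 X58.2919 Y48.5689 F1506
G1 X63.3739 Y46.5297
G1 X74.0565 Y43.3445
G1 X86.7472 Y38.9335
G1 X97.8537 Y33.2169
G1 X103.7836 Y26.1149
G0 X21.9900 Y54.9867
M3 S584
G1 X25.5948 Y65.5994 F1506
M5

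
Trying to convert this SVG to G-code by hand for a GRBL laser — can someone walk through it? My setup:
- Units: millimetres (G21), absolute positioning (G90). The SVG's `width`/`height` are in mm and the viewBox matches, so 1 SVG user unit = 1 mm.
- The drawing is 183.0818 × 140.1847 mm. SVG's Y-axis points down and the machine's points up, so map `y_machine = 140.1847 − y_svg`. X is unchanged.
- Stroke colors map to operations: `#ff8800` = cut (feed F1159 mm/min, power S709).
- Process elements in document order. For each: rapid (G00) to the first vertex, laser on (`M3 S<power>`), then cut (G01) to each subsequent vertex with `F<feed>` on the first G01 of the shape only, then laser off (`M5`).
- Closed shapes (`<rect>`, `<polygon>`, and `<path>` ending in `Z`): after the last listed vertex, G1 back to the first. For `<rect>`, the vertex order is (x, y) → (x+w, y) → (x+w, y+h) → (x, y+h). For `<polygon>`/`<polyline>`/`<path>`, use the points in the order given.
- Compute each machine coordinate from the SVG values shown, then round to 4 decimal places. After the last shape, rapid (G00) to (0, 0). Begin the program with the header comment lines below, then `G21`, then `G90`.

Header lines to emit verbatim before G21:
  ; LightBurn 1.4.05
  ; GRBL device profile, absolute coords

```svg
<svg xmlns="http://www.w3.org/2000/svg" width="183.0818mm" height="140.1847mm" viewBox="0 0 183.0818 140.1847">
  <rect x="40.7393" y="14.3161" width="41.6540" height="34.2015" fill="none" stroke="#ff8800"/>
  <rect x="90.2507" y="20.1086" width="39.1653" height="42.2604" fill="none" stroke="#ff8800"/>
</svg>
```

; LightBurn 1.4.05
; GRBL device profile, absolute coords
G21
G90
G00 X40.7393 Y125.8686
M3 S709
G01 X82.3933 Y125.8686 F1159
G01 X82.3933 Y91.6671
G01 X40.7393 Y91.6671
G01 X40.7393 Y125.8686
M5
G00 X90.2507 Y120.0761
M3 S709
G01 X129.4160 Y120.0761 F1159
G01 X129.4160 Y77.8157
G01 X90.2507 Y77.8157
G01 X90.2507 Y120.0761
M5
G00 X0.0000 Y0.0000

1 u = 1 mm; y_m = 140.1847 − y.

[1] `<rect>` rectangle, #ff8800→cut S709 F1159: (40.7393,125.8686) → (82.3933,125.8686) → (82.3933,91.6671) → (40.7393,91.6671) → (40.7393,125.8686) (closed)

[2] `<rect>` rectangle, #ff8800→cut S709 F1159: (90.2507,120.0761) → (129.4160,120.0761) → (129.4160,77.8157) → (90.2507,77.8157) → (90.2507,120.0761) (closed)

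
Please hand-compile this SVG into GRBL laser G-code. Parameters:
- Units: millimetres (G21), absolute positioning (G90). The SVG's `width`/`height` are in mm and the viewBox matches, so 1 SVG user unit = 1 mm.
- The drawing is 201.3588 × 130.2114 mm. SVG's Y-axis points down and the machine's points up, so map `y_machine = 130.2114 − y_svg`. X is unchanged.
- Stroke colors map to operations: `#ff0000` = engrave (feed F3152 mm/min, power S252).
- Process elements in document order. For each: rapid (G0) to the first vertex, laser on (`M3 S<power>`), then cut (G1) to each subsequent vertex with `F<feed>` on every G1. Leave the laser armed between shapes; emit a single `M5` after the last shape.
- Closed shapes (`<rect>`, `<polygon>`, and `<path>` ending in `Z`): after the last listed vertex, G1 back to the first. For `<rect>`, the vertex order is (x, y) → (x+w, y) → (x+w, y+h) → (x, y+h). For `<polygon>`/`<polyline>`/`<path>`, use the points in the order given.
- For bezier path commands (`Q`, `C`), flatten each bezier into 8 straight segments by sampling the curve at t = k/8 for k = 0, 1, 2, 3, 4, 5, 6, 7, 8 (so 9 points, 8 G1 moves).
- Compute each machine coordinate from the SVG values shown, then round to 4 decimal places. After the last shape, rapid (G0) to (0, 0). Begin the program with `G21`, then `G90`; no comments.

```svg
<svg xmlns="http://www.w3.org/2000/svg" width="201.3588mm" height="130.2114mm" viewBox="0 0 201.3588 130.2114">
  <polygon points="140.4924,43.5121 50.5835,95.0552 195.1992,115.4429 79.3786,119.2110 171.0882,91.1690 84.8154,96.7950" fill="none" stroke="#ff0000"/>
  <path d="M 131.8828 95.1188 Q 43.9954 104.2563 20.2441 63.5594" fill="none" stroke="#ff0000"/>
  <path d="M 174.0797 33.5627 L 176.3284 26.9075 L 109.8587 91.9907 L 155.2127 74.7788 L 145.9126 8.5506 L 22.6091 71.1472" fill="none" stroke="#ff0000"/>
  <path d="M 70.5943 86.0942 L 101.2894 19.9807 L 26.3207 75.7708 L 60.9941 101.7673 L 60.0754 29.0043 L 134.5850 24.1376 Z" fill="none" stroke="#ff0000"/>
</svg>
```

G21
G90
G0 X140.4924 Y86.6993
M3 S252
G1 X50.5835 Y35.1562 F3152
G1 X195.1992 Y14.7685 F3152
G1 X79.3786 Y11.0004 F3152
G1 X171.0882 Y39.0424 F3152
G1 X84.8154 Y33.4164 F3152
G1 X140.4924 Y86.6993 F3152
G0 X131.8828 Y35.0926
M3 S252
G1 X110.9131 Y33.5869 F3152
G1 X91.9476 Y33.6385 F3152
G1 X74.9864 Y35.2474 F3152
G1 X60.0294 Y38.4137 F3152
G1 X47.0767 Y43.1373 F3152
G1 X36.1283 Y49.4182 F3152
G1 X27.1841 Y57.2564 F3152
G1 X20.2441 Y66.6520 F3152
G0 X174.0797 Y96.6487
M3 S252
G1 X176.3284 Y103.3039 F3152
G1 X109.8587 Y38.2207 F3152
G1 X155.2127 Y55.4326 F3152
G1 X145.9126 Y121.6608 F3152
G1 X22.6091 Y59.0642 F3152
G0 X70.5943 Y44.1172
M3 S252
G1 X101.2894 Y110.2307 F3152
G1 X26.3207 Y54.4406 F3152
G1 X60.9941 Y28.4441 F3152
G1 X60.0754 Y101.2071 F3152
G1 X134.5850 Y106.0738 F3152
G1 X70.5943 Y44.1172 F3152
M5
G0 X0.0000 Y0.0000

1 u = 1 mm; y_m = 130.2114 − y.

[1] `<polygon>` closed polygon, #ff0000→engrave S252 F3152: (140.4924,86.6993) → (50.5835,35.1562) → (195.1992,14.7685) → (79.3786,11.0004) → (171.0882,39.0424) → (84.8154,33.4164) → (140.4924,86.6993) (closed)

[2] `<path>` quadratic bezier, #ff0000→engrave S252 F3152: (131.8828,35.0926) → (110.9131,33.5869) → (91.9476,33.6385) → (74.9864,35.2474) → (60.0294,38.4137) → (47.0767,43.1373) → (36.1283,49.4182) → (27.1841,57.2564) → (20.2441,66.6520)

[3] `<path>` open polyline, #ff0000→engrave S252 F3152: (174.0797,96.6487) → (176.3284,103.3039) → (109.8587,38.2207) → (155.2127,55.4326) → (145.9126,121.6608) → (22.6091,59.0642)

[4] `<path>` closed polygon, #ff0000→engrave S252 F3152: (70.5943,44.1172) → (101.2894,110.2307) → (26.3207,54.4406) → (60.9941,28.4441) → (60.0754,101.2071) → (134.5850,106.0738) → (70.5943,44.1172) (closed)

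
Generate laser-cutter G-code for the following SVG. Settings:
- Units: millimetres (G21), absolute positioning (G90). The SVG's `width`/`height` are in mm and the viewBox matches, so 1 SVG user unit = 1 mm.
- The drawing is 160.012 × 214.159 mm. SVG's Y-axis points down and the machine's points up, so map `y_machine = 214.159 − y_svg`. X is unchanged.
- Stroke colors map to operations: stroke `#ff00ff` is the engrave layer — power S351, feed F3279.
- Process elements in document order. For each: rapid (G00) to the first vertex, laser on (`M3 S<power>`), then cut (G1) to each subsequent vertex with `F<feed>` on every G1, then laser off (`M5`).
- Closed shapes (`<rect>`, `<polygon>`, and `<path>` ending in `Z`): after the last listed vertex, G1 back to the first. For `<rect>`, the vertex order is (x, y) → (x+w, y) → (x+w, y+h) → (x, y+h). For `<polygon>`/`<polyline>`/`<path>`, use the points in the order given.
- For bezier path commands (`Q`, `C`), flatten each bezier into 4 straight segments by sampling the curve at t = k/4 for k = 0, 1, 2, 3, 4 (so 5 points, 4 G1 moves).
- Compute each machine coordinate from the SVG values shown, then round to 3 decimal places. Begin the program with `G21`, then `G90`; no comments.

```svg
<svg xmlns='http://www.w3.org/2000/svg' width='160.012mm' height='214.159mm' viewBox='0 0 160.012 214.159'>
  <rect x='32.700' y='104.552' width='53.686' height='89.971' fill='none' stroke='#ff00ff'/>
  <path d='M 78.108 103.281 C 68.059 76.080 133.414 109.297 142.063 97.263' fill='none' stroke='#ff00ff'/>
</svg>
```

viewBox `0 0 160.012 214.159` with mm width/height → 1 unit = 1 mm. Flip: y_m = 214.159 − y_svg.

**Shape 1** — `<rect>` rectangle, stroke `#ff00ff` → engrave (S351, F3279). Machine vertices: (32.700,109.607) → (86.386,109.607) → (86.386,19.636) → (32.700,19.636) → (32.700,109.607). Closed: final G1 returns to the first vertex.

**Shape 2** — `<path>` cubic bezier, stroke `#ff00ff` → engrave (S351, F3279). Control points (SVG): P0=(78.108,103.281), P1=(68.059,76.080), P2=(133.414,109.297), P3=(142.063,97.263); sampled at t=k/4. Machine vertices: (78.108,110.878) → (82.645,121.601) → (103.074,119.575) → (127.008,114.704) → (142.063,116.896). Open path.

G21
G90
G00 X32.700 Y109.607
M3 S351
G1 X86.386 Y109.607 F3279
G1 X86.386 Y19.636 F3279
G1 X32.700 Y19.636 F3279
G1 X32.700 Y109.607 F3279
M5
G00 X78.108 Y110.878
M3 S351
G1 X82.645 Y121.601 F3279
G1 X103.074 Y119.575 F3279
G1 X127.008 Y114.704 F3279
G1 X142.063 Y116.896 F3279
M5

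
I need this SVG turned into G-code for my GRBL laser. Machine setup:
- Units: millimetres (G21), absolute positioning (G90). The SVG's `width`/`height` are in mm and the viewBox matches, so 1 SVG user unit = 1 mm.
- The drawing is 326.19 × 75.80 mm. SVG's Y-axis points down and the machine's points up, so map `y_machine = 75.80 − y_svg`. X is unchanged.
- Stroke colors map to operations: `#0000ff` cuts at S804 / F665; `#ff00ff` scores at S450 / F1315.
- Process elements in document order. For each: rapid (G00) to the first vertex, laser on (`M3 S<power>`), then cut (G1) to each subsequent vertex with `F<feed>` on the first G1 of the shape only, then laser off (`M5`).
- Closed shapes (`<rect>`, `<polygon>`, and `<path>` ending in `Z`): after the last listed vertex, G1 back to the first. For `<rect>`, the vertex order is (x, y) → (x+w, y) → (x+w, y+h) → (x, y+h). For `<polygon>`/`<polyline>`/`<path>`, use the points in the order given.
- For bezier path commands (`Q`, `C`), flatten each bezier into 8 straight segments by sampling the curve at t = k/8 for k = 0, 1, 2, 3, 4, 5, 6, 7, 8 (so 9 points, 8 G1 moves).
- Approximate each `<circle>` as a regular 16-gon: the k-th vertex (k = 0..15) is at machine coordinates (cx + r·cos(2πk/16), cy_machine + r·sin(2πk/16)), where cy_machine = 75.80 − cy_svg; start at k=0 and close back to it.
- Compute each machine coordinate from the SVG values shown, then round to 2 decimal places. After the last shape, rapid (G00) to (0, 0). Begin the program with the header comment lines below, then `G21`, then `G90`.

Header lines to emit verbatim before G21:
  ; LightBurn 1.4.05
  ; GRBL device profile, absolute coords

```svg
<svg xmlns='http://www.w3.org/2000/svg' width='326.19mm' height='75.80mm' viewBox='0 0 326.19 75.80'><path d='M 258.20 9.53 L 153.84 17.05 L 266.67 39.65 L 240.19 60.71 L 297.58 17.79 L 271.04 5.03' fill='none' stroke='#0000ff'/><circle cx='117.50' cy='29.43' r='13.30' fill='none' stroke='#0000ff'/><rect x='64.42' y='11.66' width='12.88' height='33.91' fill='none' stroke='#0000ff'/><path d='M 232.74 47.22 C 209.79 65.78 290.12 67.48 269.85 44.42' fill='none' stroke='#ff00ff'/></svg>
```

Since the viewBox matches the mm dimensions, user units are millimetres directly. The only transform is the Y-flip y_m = 75.80 − y_svg.

Shape 1 is a open polyline drawn with `<path>`. Its stroke #0000ff means cut at S804, F665. After flipping Y the toolpath is (258.20,66.27) → (153.84,58.75) → (266.67,36.15) → (240.19,15.09) → (297.58,58.01) → (271.04,70.77).

Shape 2 is a circle drawn with `<circle>`. Its stroke #0000ff means cut at S804, F665. After flipping Y the toolpath is (130.80,46.37) → (129.79,51.46) → (126.90,55.77) → (122.59,58.66) → (117.50,59.67) → (112.41,58.66) → (108.10,55.77) → (105.21,51.46) → (104.20,46.37) → (105.21,41.28) → (108.10,36.97) → (112.41,34.08) → (117.50,33.07) → (122.59,34.08) → (126.90,36.97) → (129.79,41.28) → (130.80,46.37), returning to the start.

Shape 3 is a rectangle drawn with `<rect>`. Its stroke #0000ff means cut at S804, F665. After flipping Y the toolpath is (64.42,64.14) → (77.30,64.14) → (77.30,30.23) → (64.42,30.23) → (64.42,64.14), returning to the start.

Shape 4 is a cubic bezier drawn with `<path>`. Its stroke #ff00ff means score at S450, F1315. After flipping Y the toolpath is (232.74,28.58) → (228.58,22.43) → (231.71,17.94) → (239.74,15.23) → (250.29,14.37) → (260.96,15.47) → (269.38,18.60) → (273.13,23.88) → (269.85,31.38).

; LightBurn 1.4.05
; GRBL device profile, absolute coords
G21
G90
G00 X258.20 Y66.27
M3 S804
G1 X153.84 Y58.75 F665
G1 X266.67 Y36.15
G1 X240.19 Y15.09
G1 X297.58 Y58.01
G1 X271.04 Y70.77
M5
G00 X130.80 Y46.37
M3 S804
G1 X129.79 Y51.46 F665
G1 X126.90 Y55.77
G1 X122.59 Y58.66
G1 X117.50 Y59.67
G1 X112.41 Y58.66
G1 X108.10 Y55.77
G1 X105.21 Y51.46
G1 X104.20 Y46.37
G1 X105.21 Y41.28
G1 X108.10 Y36.97
G1 X112.41 Y34.08
G1 X117.50 Y33.07
G1 X122.59 Y34.08
G1 X126.90 Y36.97
G1 X129.79 Y41.28
G1 X130.80 Y46.37
M5
G00 X64.42 Y64.14
M3 S804
G1 X77.30 Y64.14 F665
G1 X77.30 Y30.23
G1 X64.42 Y30.23
G1 X64.42 Y64.14
M5
G00 X232.74 Y28.58
M3 S450
G1 X228.58 Y22.43 F1315
G1 X231.71 Y17.94
G1 X239.74 Y15.23
G1 X250.29 Y14.37
G1 X260.96 Y15.47
G1 X269.38 Y18.60
G1 X273.13 Y23.88
G1 X269.85 Y31.38
M5
G00 X0.00 Y0.00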